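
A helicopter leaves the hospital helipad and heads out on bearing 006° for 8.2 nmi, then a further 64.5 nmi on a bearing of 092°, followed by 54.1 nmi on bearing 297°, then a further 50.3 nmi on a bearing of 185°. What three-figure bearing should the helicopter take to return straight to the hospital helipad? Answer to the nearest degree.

327°

Leg 1 (006°, 8.2 nmi): east 8.2 sin 6° = 0.86, north 8.2 cos 6° = 8.16
Leg 2 (092°, 64.5 nmi): east 64.5 sin 92° = 64.46, north 64.5 cos 92° = -2.25
Leg 3 (297°, 54.1 nmi): east 54.1 sin 297° = -48.20, north 54.1 cos 297° = 24.56
Leg 4 (185°, 50.3 nmi): east 50.3 sin 185° = -4.38, north 50.3 cos 185° = -50.11
Net displacement: 12.73 east, -19.64 north. Direction back to start is (-12.73, 19.64): bearing = atan2(-12.73, 19.64) mod 360° = 327.05° ≈ 327°.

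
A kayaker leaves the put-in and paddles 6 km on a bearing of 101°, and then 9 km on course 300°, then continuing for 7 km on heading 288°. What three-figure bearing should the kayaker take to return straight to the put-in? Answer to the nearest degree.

123°

Leg 1 (101°, 6 km): east 6 sin 101° = 5.89, north 6 cos 101° = -1.14
Leg 2 (300°, 9 km): east 9 sin 300° = -7.79, north 9 cos 300° = 4.50
Leg 3 (288°, 7 km): east 7 sin 288° = -6.66, north 7 cos 288° = 2.16
Net displacement: -8.56 east, 5.52 north. Direction back to start is (8.56, -5.52): bearing = atan2(8.56, -5.52) mod 360° = 122.80° ≈ 123°.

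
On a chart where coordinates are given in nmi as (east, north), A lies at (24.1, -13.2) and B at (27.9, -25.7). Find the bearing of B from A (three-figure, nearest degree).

Δeast = 27.9 − 24.1 = 3.80; Δnorth = -25.7 − -13.2 = -12.50.
Bearing = atan2(Δeast, Δnorth) mod 360° = 163.09° ≈ 163°.

163°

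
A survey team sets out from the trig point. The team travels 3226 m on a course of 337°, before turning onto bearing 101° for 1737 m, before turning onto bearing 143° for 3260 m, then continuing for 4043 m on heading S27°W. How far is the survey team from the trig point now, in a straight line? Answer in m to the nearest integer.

Leg 1 (337°, 3226 m): east 3226 sin 337° = -1260.50, north 3226 cos 337° = 2969.55
Leg 2 (101°, 1737 m): east 1737 sin 101° = 1705.09, north 1737 cos 101° = -331.44
Leg 3 (143°, 3260 m): east 3260 sin 143° = 1961.92, north 3260 cos 143° = -2603.55
Leg 4 (S27°W, 4043 m): east 4043 sin 207° = -1835.48, north 4043 cos 207° = -3602.34
Net: 571.02 east, -3567.78 north. Distance = √((571.02)² + (-3567.78)²) = 3613.185 m.

3613 m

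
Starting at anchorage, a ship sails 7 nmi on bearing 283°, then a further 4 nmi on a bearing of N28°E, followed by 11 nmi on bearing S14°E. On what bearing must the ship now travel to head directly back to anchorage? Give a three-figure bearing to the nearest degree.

022°

Leg 1 (283°, 7 nmi): east 7 sin 283° = -6.82, north 7 cos 283° = 1.57
Leg 2 (N28°E, 4 nmi): east 4 sin 28° = 1.88, north 4 cos 28° = 3.53
Leg 3 (S14°E, 11 nmi): east 11 sin 166° = 2.66, north 11 cos 166° = -10.67
Net displacement: -2.28 east, -5.57 north. Direction back to start is (2.28, 5.57): bearing = atan2(2.28, 5.57) mod 360° = 22.29° ≈ 022°.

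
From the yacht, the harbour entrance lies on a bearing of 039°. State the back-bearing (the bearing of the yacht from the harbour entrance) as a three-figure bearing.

219°

Back-bearing = 039° + 180° = 219°.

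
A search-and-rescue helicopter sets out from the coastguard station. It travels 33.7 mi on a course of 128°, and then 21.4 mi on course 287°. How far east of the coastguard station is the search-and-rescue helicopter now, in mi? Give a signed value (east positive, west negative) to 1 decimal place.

6.1 mi

Leg 1 (128°, 33.7 mi): east 33.7 sin 128° = 26.56, north 33.7 cos 128° = -20.75
Leg 2 (287°, 21.4 mi): east 21.4 sin 287° = -20.46, north 21.4 cos 287° = 6.26
Net east component: 6.09 mi.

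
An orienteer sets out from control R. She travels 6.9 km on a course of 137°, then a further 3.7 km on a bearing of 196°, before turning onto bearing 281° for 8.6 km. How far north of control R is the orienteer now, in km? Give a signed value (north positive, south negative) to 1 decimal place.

-7.0 km

Leg 1 (137°, 6.9 km): east 6.9 sin 137° = 4.71, north 6.9 cos 137° = -5.05
Leg 2 (196°, 3.7 km): east 3.7 sin 196° = -1.02, north 3.7 cos 196° = -3.56
Leg 3 (281°, 8.6 km): east 8.6 sin 281° = -8.44, north 8.6 cos 281° = 1.64
Net north component: -6.96 km.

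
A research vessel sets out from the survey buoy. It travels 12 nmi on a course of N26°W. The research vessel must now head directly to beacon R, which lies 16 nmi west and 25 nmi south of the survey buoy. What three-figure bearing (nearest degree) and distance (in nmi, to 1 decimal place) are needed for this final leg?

197°, 37.4 nmi

Leg 1 (N26°W, 12 nmi): east 12 sin 334° = -5.26, north 12 cos 334° = 10.79
Current position: (-5.26, 10.79). Target: (-16, -25). Remaining: Δeast = -10.74, Δnorth = -35.79.
Bearing = atan2(-10.74, -35.79) mod 360° = 196.70°; distance = √((-10.74)² + (-35.79)²) = 37.362 nmi.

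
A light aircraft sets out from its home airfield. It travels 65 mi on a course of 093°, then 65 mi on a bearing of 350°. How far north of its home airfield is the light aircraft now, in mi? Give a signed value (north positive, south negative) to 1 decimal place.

60.6 mi

Leg 1 (093°, 65 mi): east 65 sin 93° = 64.91, north 65 cos 93° = -3.40
Leg 2 (350°, 65 mi): east 65 sin 350° = -11.29, north 65 cos 350° = 64.01
Net north component: 60.61 mi.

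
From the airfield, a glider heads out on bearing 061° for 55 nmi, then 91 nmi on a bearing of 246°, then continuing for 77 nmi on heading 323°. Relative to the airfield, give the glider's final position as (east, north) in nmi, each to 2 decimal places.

(-81.37, 51.15)

Leg 1 (061°, 55 nmi): east 55 sin 61° = 48.10, north 55 cos 61° = 26.66
Leg 2 (246°, 91 nmi): east 91 sin 246° = -83.13, north 91 cos 246° = -37.01
Leg 3 (323°, 77 nmi): east 77 sin 323° = -46.34, north 77 cos 323° = 61.49
Summing: -81.37 nmi east, 51.15 nmi north → (-81.37, 51.15).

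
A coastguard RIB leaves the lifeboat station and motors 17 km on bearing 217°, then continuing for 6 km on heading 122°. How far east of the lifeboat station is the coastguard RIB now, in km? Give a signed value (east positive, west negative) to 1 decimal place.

-5.1 km

Leg 1 (217°, 17 km): east 17 sin 217° = -10.23, north 17 cos 217° = -13.58
Leg 2 (122°, 6 km): east 6 sin 122° = 5.09, north 6 cos 122° = -3.18
Net east component: -5.14 km.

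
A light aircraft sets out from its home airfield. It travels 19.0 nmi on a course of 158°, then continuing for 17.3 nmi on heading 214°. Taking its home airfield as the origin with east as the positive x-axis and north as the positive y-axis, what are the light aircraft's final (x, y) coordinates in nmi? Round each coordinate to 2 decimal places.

Leg 1 (158°, 19.0 nmi): east 19.0 sin 158° = 7.12, north 19.0 cos 158° = -17.62
Leg 2 (214°, 17.3 nmi): east 17.3 sin 214° = -9.67, north 17.3 cos 214° = -14.34
Summing: -2.56 nmi east, -31.96 nmi north → (-2.56, -31.96).

(-2.56, -31.96)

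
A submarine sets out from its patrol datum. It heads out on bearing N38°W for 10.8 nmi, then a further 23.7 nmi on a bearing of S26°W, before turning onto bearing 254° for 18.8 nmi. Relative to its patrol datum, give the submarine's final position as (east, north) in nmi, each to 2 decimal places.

Leg 1 (N38°W, 10.8 nmi): east 10.8 sin 322° = -6.65, north 10.8 cos 322° = 8.51
Leg 2 (S26°W, 23.7 nmi): east 23.7 sin 206° = -10.39, north 23.7 cos 206° = -21.30
Leg 3 (254°, 18.8 nmi): east 18.8 sin 254° = -18.07, north 18.8 cos 254° = -5.18
Summing: -35.11 nmi east, -17.97 nmi north → (-35.11, -17.97).

(-35.11, -17.97)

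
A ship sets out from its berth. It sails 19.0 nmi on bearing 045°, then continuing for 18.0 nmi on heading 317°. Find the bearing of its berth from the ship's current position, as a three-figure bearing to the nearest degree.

182°

Leg 1 (045°, 19.0 nmi): east 19.0 sin 45° = 13.44, north 19.0 cos 45° = 13.44
Leg 2 (317°, 18.0 nmi): east 18.0 sin 317° = -12.28, north 18.0 cos 317° = 13.16
Net displacement: 1.16 east, 26.60 north. Direction back to start is (-1.16, -26.60): bearing = atan2(-1.16, -26.60) mod 360° = 182.50° ≈ 182°.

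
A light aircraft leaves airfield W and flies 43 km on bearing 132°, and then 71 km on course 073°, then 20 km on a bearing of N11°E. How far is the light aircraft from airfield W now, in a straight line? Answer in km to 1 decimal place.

104.3 km

Leg 1 (132°, 43 km): east 43 sin 132° = 31.96, north 43 cos 132° = -28.77
Leg 2 (073°, 71 km): east 71 sin 73° = 67.90, north 71 cos 73° = 20.76
Leg 3 (N11°E, 20 km): east 20 sin 11° = 3.82, north 20 cos 11° = 19.63
Net: 103.67 east, 11.62 north. Distance = √((103.67)² + (11.62)²) = 104.318 km.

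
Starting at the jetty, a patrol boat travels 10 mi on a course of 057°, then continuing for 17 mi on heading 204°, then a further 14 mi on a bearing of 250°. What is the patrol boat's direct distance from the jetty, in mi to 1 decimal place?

Leg 1 (057°, 10 mi): east 10 sin 57° = 8.39, north 10 cos 57° = 5.45
Leg 2 (204°, 17 mi): east 17 sin 204° = -6.91, north 17 cos 204° = -15.53
Leg 3 (250°, 14 mi): east 14 sin 250° = -13.16, north 14 cos 250° = -4.79
Net: -11.68 east, -14.87 north. Distance = √((-11.68)² + (-14.87)²) = 18.913 mi.

18.9 mi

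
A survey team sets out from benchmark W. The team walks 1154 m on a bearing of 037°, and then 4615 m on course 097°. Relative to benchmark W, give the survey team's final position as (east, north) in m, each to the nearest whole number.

Leg 1 (037°, 1154 m): east 1154 sin 37° = 694.49, north 1154 cos 37° = 921.63
Leg 2 (097°, 4615 m): east 4615 sin 97° = 4580.60, north 4615 cos 97° = -562.43
Summing: 5275.10 m east, 359.20 m north → (5275, 359).

(5275, 359)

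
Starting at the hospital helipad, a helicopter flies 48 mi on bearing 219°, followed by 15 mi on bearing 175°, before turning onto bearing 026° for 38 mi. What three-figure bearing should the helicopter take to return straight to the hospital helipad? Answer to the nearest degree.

034°

Leg 1 (219°, 48 mi): east 48 sin 219° = -30.21, north 48 cos 219° = -37.30
Leg 2 (175°, 15 mi): east 15 sin 175° = 1.31, north 15 cos 175° = -14.94
Leg 3 (026°, 38 mi): east 38 sin 26° = 16.66, north 38 cos 26° = 34.15
Net displacement: -12.24 east, -18.09 north. Direction back to start is (12.24, 18.09): bearing = atan2(12.24, 18.09) mod 360° = 34.08° ≈ 034°.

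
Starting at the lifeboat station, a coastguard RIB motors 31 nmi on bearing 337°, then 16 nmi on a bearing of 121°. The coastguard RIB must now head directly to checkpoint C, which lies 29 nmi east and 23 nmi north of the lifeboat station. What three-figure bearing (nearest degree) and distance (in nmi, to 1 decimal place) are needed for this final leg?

084°, 27.5 nmi

Leg 1 (337°, 31 nmi): east 31 sin 337° = -12.11, north 31 cos 337° = 28.54
Leg 2 (121°, 16 nmi): east 16 sin 121° = 13.71, north 16 cos 121° = -8.24
Current position: (1.60, 20.30). Target: (29, 23). Remaining: Δeast = 27.40, Δnorth = 2.70.
Bearing = atan2(27.40, 2.70) mod 360° = 84.36°; distance = √((27.40)² + (2.70)²) = 27.531 nmi.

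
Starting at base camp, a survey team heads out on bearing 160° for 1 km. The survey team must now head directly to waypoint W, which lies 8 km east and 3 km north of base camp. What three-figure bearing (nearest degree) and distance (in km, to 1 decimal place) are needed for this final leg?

Leg 1 (160°, 1 km): east 1 sin 160° = 0.34, north 1 cos 160° = -0.94
Current position: (0.34, -0.94). Target: (8, 3). Remaining: Δeast = 7.66, Δnorth = 3.94.
Bearing = atan2(7.66, 3.94) mod 360° = 62.78°; distance = √((7.66)² + (3.94)²) = 8.612 km.

063°, 8.6 km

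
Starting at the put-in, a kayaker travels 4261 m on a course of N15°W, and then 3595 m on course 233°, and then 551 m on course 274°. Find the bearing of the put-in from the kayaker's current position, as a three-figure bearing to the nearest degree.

114°

Leg 1 (N15°W, 4261 m): east 4261 sin 345° = -1102.83, north 4261 cos 345° = 4115.81
Leg 2 (233°, 3595 m): east 3595 sin 233° = -2871.09, north 3595 cos 233° = -2163.53
Leg 3 (274°, 551 m): east 551 sin 274° = -549.66, north 551 cos 274° = 38.44
Net displacement: -4523.58 east, 1990.72 north. Direction back to start is (4523.58, -1990.72): bearing = atan2(4523.58, -1990.72) mod 360° = 113.75° ≈ 114°.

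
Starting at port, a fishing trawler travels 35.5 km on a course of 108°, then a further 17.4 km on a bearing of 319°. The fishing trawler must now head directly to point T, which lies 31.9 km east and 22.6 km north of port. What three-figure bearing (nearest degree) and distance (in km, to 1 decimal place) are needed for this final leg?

Leg 1 (108°, 35.5 km): east 35.5 sin 108° = 33.76, north 35.5 cos 108° = -10.97
Leg 2 (319°, 17.4 km): east 17.4 sin 319° = -11.42, north 17.4 cos 319° = 13.13
Current position: (22.35, 2.16). Target: (31.9, 22.6). Remaining: Δeast = 9.55, Δnorth = 20.44.
Bearing = atan2(9.55, 20.44) mod 360° = 25.05°; distance = √((9.55)² + (20.44)²) = 22.561 km.

025°, 22.6 km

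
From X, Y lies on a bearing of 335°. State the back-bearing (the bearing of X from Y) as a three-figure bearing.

Back-bearing = 335° − 180° = 155°.

155°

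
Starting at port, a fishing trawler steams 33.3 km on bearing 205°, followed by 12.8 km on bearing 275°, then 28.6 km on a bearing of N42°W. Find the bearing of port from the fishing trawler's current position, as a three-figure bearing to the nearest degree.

080°

Leg 1 (205°, 33.3 km): east 33.3 sin 205° = -14.07, north 33.3 cos 205° = -30.18
Leg 2 (275°, 12.8 km): east 12.8 sin 275° = -12.75, north 12.8 cos 275° = 1.12
Leg 3 (N42°W, 28.6 km): east 28.6 sin 318° = -19.14, north 28.6 cos 318° = 21.25
Net displacement: -45.96 east, -7.81 north. Direction back to start is (45.96, 7.81): bearing = atan2(45.96, 7.81) mod 360° = 80.36° ≈ 080°.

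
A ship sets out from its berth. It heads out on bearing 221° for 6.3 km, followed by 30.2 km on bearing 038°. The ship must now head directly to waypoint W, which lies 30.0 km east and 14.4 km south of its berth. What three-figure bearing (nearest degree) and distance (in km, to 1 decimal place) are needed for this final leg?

155°, 36.9 km

Leg 1 (221°, 6.3 km): east 6.3 sin 221° = -4.13, north 6.3 cos 221° = -4.75
Leg 2 (038°, 30.2 km): east 30.2 sin 38° = 18.59, north 30.2 cos 38° = 23.80
Current position: (14.46, 19.04). Target: (30.0, -14.4). Remaining: Δeast = 15.54, Δnorth = -33.44.
Bearing = atan2(15.54, -33.44) mod 360° = 155.08°; distance = √((15.54)² + (-33.44)²) = 36.877 km.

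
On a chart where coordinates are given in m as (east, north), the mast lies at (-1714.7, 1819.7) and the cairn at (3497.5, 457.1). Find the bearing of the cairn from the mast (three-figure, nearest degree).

105°

Δeast = 3497.5 − -1714.7 = 5212.20; Δnorth = 457.1 − 1819.7 = -1362.60.
Bearing = atan2(Δeast, Δnorth) mod 360° = 104.65° ≈ 105°.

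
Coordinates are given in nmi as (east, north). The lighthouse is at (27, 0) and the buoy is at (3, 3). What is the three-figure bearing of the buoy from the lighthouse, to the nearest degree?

277°

Δeast = 3 − 27 = -24.00; Δnorth = 3 − 0 = 3.00.
Bearing = atan2(Δeast, Δnorth) mod 360° = 277.13° ≈ 277°.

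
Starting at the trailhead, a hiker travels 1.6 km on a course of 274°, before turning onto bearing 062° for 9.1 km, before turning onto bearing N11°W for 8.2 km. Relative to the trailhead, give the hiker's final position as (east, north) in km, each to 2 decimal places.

Leg 1 (274°, 1.6 km): east 1.6 sin 274° = -1.60, north 1.6 cos 274° = 0.11
Leg 2 (062°, 9.1 km): east 9.1 sin 62° = 8.03, north 9.1 cos 62° = 4.27
Leg 3 (N11°W, 8.2 km): east 8.2 sin 349° = -1.56, north 8.2 cos 349° = 8.05
Summing: 4.87 km east, 12.43 km north → (4.87, 12.43).

(4.87, 12.43)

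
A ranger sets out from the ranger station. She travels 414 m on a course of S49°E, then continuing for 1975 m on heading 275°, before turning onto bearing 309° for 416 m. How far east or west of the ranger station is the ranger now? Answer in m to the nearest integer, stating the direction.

Leg 1 (S49°E, 414 m): east 414 sin 131° = 312.45, north 414 cos 131° = -271.61
Leg 2 (275°, 1975 m): east 1975 sin 275° = -1967.48, north 1975 cos 275° = 172.13
Leg 3 (309°, 416 m): east 416 sin 309° = -323.29, north 416 cos 309° = 261.80
Net east component: -1978.33 m.

1978 m west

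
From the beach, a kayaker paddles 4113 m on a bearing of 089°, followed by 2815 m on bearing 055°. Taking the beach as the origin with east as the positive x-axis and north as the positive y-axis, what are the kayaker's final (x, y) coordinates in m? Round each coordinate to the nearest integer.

(6418, 1686)

Leg 1 (089°, 4113 m): east 4113 sin 89° = 4112.37, north 4113 cos 89° = 71.78
Leg 2 (055°, 2815 m): east 2815 sin 55° = 2305.91, north 2815 cos 55° = 1614.62
Summing: 6418.29 m east, 1686.40 m north → (6418, 1686).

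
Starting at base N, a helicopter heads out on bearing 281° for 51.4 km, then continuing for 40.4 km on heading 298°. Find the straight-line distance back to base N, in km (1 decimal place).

90.8 km

Leg 1 (281°, 51.4 km): east 51.4 sin 281° = -50.46, north 51.4 cos 281° = 9.81
Leg 2 (298°, 40.4 km): east 40.4 sin 298° = -35.67, north 40.4 cos 298° = 18.97
Net: -86.13 east, 28.77 north. Distance = √((-86.13)² + (28.77)²) = 90.806 km.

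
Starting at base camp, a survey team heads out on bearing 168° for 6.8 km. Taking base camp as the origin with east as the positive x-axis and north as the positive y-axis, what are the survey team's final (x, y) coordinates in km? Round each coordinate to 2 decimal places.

(1.41, -6.65)

Leg 1 (168°, 6.8 km): east 6.8 sin 168° = 1.41, north 6.8 cos 168° = -6.65
Summing: 1.41 km east, -6.65 km north → (1.41, -6.65).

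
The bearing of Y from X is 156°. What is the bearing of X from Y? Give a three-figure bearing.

336°

Back-bearing = 156° + 180° = 336°.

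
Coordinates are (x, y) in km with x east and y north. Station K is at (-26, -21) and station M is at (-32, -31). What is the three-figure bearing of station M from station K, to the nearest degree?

211°

Δeast = -32 − -26 = -6.00; Δnorth = -31 − -21 = -10.00.
Bearing = atan2(Δeast, Δnorth) mod 360° = 210.96° ≈ 211°.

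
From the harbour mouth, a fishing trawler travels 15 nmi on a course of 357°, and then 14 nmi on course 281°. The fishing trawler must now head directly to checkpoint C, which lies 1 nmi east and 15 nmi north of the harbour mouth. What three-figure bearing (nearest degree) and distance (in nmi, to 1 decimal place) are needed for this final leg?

100°, 15.8 nmi

Leg 1 (357°, 15 nmi): east 15 sin 357° = -0.79, north 15 cos 357° = 14.98
Leg 2 (281°, 14 nmi): east 14 sin 281° = -13.74, north 14 cos 281° = 2.67
Current position: (-14.53, 17.65). Target: (1, 15). Remaining: Δeast = 15.53, Δnorth = -2.65.
Bearing = atan2(15.53, -2.65) mod 360° = 99.69°; distance = √((15.53)² + (-2.65)²) = 15.752 nmi.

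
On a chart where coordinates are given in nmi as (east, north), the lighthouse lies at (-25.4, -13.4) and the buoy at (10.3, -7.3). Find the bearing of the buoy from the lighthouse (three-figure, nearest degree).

Δeast = 10.3 − -25.4 = 35.70; Δnorth = -7.3 − -13.4 = 6.10.
Bearing = atan2(Δeast, Δnorth) mod 360° = 80.30° ≈ 080°.

080°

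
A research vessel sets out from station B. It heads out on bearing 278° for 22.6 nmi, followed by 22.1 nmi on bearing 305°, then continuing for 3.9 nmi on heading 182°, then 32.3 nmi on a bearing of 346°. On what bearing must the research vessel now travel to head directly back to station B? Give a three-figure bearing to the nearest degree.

Leg 1 (278°, 22.6 nmi): east 22.6 sin 278° = -22.38, north 22.6 cos 278° = 3.15
Leg 2 (305°, 22.1 nmi): east 22.1 sin 305° = -18.10, north 22.1 cos 305° = 12.68
Leg 3 (182°, 3.9 nmi): east 3.9 sin 182° = -0.14, north 3.9 cos 182° = -3.90
Leg 4 (346°, 32.3 nmi): east 32.3 sin 346° = -7.81, north 32.3 cos 346° = 31.34
Net displacement: -48.43 east, 43.26 north. Direction back to start is (48.43, -43.26): bearing = atan2(48.43, -43.26) mod 360° = 131.77° ≈ 132°.

132°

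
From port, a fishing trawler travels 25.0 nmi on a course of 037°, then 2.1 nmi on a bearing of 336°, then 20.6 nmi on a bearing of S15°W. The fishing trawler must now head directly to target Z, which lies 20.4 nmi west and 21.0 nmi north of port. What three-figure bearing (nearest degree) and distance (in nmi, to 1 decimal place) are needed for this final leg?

303°, 34.9 nmi

Leg 1 (037°, 25.0 nmi): east 25.0 sin 37° = 15.05, north 25.0 cos 37° = 19.97
Leg 2 (336°, 2.1 nmi): east 2.1 sin 336° = -0.85, north 2.1 cos 336° = 1.92
Leg 3 (S15°W, 20.6 nmi): east 20.6 sin 195° = -5.33, north 20.6 cos 195° = -19.90
Current position: (8.86, 1.99). Target: (-20.4, 21.0). Remaining: Δeast = -29.26, Δnorth = 19.01.
Bearing = atan2(-29.26, 19.01) mod 360° = 303.02°; distance = √((-29.26)² + (19.01)²) = 34.895 nmi.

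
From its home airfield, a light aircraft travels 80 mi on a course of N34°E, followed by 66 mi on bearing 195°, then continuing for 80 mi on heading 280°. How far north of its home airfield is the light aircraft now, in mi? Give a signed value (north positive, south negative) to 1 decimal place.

Leg 1 (N34°E, 80 mi): east 80 sin 34° = 44.74, north 80 cos 34° = 66.32
Leg 2 (195°, 66 mi): east 66 sin 195° = -17.08, north 66 cos 195° = -63.75
Leg 3 (280°, 80 mi): east 80 sin 280° = -78.78, north 80 cos 280° = 13.89
Net north component: 16.46 mi.

16.5 mi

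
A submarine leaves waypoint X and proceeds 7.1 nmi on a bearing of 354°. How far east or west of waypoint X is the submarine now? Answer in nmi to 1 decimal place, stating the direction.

Leg 1 (354°, 7.1 nmi): east 7.1 sin 354° = -0.74, north 7.1 cos 354° = 7.06
Net east component: -0.74 nmi.

0.7 nmi west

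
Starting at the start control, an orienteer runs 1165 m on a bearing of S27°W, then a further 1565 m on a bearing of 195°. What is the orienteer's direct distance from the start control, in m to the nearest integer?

Leg 1 (S27°W, 1165 m): east 1165 sin 207° = -528.90, north 1165 cos 207° = -1038.02
Leg 2 (195°, 1565 m): east 1565 sin 195° = -405.05, north 1565 cos 195° = -1511.67
Net: -933.95 east, -2549.70 north. Distance = √((-933.95)² + (-2549.70)²) = 2715.367 m.

2715 m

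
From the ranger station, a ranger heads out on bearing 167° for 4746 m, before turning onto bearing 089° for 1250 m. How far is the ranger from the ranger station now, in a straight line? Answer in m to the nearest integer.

Leg 1 (167°, 4746 m): east 4746 sin 167° = 1067.62, north 4746 cos 167° = -4624.36
Leg 2 (089°, 1250 m): east 1250 sin 89° = 1249.81, north 1250 cos 89° = 21.82
Net: 2317.43 east, -4602.54 north. Distance = √((2317.43)² + (-4602.54)²) = 5153.046 m.

5153 m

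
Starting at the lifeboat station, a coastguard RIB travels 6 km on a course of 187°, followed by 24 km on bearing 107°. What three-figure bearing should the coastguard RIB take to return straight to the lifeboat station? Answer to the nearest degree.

Leg 1 (187°, 6 km): east 6 sin 187° = -0.73, north 6 cos 187° = -5.96
Leg 2 (107°, 24 km): east 24 sin 107° = 22.95, north 24 cos 107° = -7.02
Net displacement: 22.22 east, -12.97 north. Direction back to start is (-22.22, 12.97): bearing = atan2(-22.22, 12.97) mod 360° = 300.28° ≈ 300°.

300°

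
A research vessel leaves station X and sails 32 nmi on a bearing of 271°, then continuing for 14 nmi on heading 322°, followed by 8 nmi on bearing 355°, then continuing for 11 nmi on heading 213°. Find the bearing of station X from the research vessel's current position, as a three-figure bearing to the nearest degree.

102°

Leg 1 (271°, 32 nmi): east 32 sin 271° = -32.00, north 32 cos 271° = 0.56
Leg 2 (322°, 14 nmi): east 14 sin 322° = -8.62, north 14 cos 322° = 11.03
Leg 3 (355°, 8 nmi): east 8 sin 355° = -0.70, north 8 cos 355° = 7.97
Leg 4 (213°, 11 nmi): east 11 sin 213° = -5.99, north 11 cos 213° = -9.23
Net displacement: -47.30 east, 10.33 north. Direction back to start is (47.30, -10.33): bearing = atan2(47.30, -10.33) mod 360° = 102.32° ≈ 102°.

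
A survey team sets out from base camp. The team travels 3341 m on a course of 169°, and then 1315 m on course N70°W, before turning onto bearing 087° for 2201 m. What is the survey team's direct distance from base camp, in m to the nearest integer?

Leg 1 (169°, 3341 m): east 3341 sin 169° = 637.49, north 3341 cos 169° = -3279.62
Leg 2 (N70°W, 1315 m): east 1315 sin 290° = -1235.70, north 1315 cos 290° = 449.76
Leg 3 (087°, 2201 m): east 2201 sin 87° = 2197.98, north 2201 cos 87° = 115.19
Net: 1599.78 east, -2714.67 north. Distance = √((1599.78)² + (-2714.67)²) = 3150.988 m.

3151 m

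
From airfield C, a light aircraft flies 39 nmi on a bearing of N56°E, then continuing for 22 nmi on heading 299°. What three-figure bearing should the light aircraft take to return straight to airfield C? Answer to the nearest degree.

202°

Leg 1 (N56°E, 39 nmi): east 39 sin 56° = 32.33, north 39 cos 56° = 21.81
Leg 2 (299°, 22 nmi): east 22 sin 299° = -19.24, north 22 cos 299° = 10.67
Net displacement: 13.09 east, 32.47 north. Direction back to start is (-13.09, -32.47): bearing = atan2(-13.09, -32.47) mod 360° = 201.96° ≈ 202°.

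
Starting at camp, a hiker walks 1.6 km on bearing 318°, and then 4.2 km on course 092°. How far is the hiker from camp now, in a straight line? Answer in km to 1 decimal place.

Leg 1 (318°, 1.6 km): east 1.6 sin 318° = -1.07, north 1.6 cos 318° = 1.19
Leg 2 (092°, 4.2 km): east 4.2 sin 92° = 4.20, north 4.2 cos 92° = -0.15
Net: 3.13 east, 1.04 north. Distance = √((3.13)² + (1.04)²) = 3.296 km.

3.3 km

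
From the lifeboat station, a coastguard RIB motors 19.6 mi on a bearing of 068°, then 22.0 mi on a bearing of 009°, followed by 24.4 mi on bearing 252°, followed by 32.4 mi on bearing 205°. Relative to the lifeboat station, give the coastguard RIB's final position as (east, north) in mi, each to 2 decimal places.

Leg 1 (068°, 19.6 mi): east 19.6 sin 68° = 18.17, north 19.6 cos 68° = 7.34
Leg 2 (009°, 22.0 mi): east 22.0 sin 9° = 3.44, north 22.0 cos 9° = 21.73
Leg 3 (252°, 24.4 mi): east 24.4 sin 252° = -23.21, north 24.4 cos 252° = -7.54
Leg 4 (205°, 32.4 mi): east 32.4 sin 205° = -13.69, north 32.4 cos 205° = -29.36
Summing: -15.28 mi east, -7.83 mi north → (-15.28, -7.83).

(-15.28, -7.83)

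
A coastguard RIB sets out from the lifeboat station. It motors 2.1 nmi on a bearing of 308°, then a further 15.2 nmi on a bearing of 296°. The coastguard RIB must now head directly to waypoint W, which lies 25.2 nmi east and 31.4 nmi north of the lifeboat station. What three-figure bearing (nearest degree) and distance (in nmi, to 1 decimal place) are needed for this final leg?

Leg 1 (308°, 2.1 nmi): east 2.1 sin 308° = -1.65, north 2.1 cos 308° = 1.29
Leg 2 (296°, 15.2 nmi): east 15.2 sin 296° = -13.66, north 15.2 cos 296° = 6.66
Current position: (-15.32, 7.96). Target: (25.2, 31.4). Remaining: Δeast = 40.52, Δnorth = 23.44.
Bearing = atan2(40.52, 23.44) mod 360° = 59.95°; distance = √((40.52)² + (23.44)²) = 46.810 nmi.

060°, 46.8 nmi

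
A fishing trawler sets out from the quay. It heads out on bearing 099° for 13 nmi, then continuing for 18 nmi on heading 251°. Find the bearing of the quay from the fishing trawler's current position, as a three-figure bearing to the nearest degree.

Leg 1 (099°, 13 nmi): east 13 sin 99° = 12.84, north 13 cos 99° = -2.03
Leg 2 (251°, 18 nmi): east 18 sin 251° = -17.02, north 18 cos 251° = -5.86
Net displacement: -4.18 east, -7.89 north. Direction back to start is (4.18, 7.89): bearing = atan2(4.18, 7.89) mod 360° = 27.90° ≈ 028°.

028°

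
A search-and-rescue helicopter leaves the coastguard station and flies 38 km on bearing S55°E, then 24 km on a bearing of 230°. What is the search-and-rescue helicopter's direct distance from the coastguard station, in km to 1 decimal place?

39.3 km

Leg 1 (S55°E, 38 km): east 38 sin 125° = 31.13, north 38 cos 125° = -21.80
Leg 2 (230°, 24 km): east 24 sin 230° = -18.39, north 24 cos 230° = -15.43
Net: 12.74 east, -37.22 north. Distance = √((12.74)² + (-37.22)²) = 39.344 km.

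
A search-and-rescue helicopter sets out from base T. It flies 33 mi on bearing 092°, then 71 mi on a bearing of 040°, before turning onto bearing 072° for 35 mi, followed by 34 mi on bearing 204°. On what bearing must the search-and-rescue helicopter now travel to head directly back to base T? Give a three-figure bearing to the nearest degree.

251°

Leg 1 (092°, 33 mi): east 33 sin 92° = 32.98, north 33 cos 92° = -1.15
Leg 2 (040°, 71 mi): east 71 sin 40° = 45.64, north 71 cos 40° = 54.39
Leg 3 (072°, 35 mi): east 35 sin 72° = 33.29, north 35 cos 72° = 10.82
Leg 4 (204°, 34 mi): east 34 sin 204° = -13.83, north 34 cos 204° = -31.06
Net displacement: 98.08 east, 32.99 north. Direction back to start is (-98.08, -32.99): bearing = atan2(-98.08, -32.99) mod 360° = 251.41° ≈ 251°.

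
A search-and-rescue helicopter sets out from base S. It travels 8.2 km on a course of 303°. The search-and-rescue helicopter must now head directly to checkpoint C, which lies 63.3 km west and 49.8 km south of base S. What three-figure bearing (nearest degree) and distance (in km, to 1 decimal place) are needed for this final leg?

Leg 1 (303°, 8.2 km): east 8.2 sin 303° = -6.88, north 8.2 cos 303° = 4.47
Current position: (-6.88, 4.47). Target: (-63.3, -49.8). Remaining: Δeast = -56.42, Δnorth = -54.27.
Bearing = atan2(-56.42, -54.27) mod 360° = 226.12°; distance = √((-56.42)² + (-54.27)²) = 78.284 km.

226°, 78.3 km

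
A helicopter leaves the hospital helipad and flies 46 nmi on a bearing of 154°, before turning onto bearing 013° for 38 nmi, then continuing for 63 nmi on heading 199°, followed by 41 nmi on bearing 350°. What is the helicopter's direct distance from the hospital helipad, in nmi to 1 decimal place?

23.5 nmi

Leg 1 (154°, 46 nmi): east 46 sin 154° = 20.17, north 46 cos 154° = -41.34
Leg 2 (013°, 38 nmi): east 38 sin 13° = 8.55, north 38 cos 13° = 37.03
Leg 3 (199°, 63 nmi): east 63 sin 199° = -20.51, north 63 cos 199° = -59.57
Leg 4 (350°, 41 nmi): east 41 sin 350° = -7.12, north 41 cos 350° = 40.38
Net: 1.08 east, -23.51 north. Distance = √((1.08)² + (-23.51)²) = 23.534 nmi.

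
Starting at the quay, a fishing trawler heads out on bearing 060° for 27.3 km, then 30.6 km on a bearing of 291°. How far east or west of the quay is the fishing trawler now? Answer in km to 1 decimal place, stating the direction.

Leg 1 (060°, 27.3 km): east 27.3 sin 60° = 23.64, north 27.3 cos 60° = 13.65
Leg 2 (291°, 30.6 km): east 30.6 sin 291° = -28.57, north 30.6 cos 291° = 10.97
Net east component: -4.93 km.

4.9 km west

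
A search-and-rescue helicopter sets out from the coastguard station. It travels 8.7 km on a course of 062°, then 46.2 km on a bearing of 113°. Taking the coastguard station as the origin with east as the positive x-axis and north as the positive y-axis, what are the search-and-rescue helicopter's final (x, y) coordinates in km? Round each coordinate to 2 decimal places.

Leg 1 (062°, 8.7 km): east 8.7 sin 62° = 7.68, north 8.7 cos 62° = 4.08
Leg 2 (113°, 46.2 km): east 46.2 sin 113° = 42.53, north 46.2 cos 113° = -18.05
Summing: 50.21 km east, -13.97 km north → (50.21, -13.97).

(50.21, -13.97)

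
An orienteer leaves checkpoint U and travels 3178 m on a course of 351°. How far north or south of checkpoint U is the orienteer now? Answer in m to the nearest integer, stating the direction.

3139 m north

Leg 1 (351°, 3178 m): east 3178 sin 351° = -497.15, north 3178 cos 351° = 3138.87
Net north component: 3138.87 m.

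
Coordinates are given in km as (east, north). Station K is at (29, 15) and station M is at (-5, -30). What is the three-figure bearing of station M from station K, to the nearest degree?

Δeast = -5 − 29 = -34.00; Δnorth = -30 − 15 = -45.00.
Bearing = atan2(Δeast, Δnorth) mod 360° = 217.07° ≈ 217°.

217°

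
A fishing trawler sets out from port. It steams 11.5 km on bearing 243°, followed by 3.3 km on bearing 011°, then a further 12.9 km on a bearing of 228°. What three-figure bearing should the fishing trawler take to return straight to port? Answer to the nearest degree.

061°

Leg 1 (243°, 11.5 km): east 11.5 sin 243° = -10.25, north 11.5 cos 243° = -5.22
Leg 2 (011°, 3.3 km): east 3.3 sin 11° = 0.63, north 3.3 cos 11° = 3.24
Leg 3 (228°, 12.9 km): east 12.9 sin 228° = -9.59, north 12.9 cos 228° = -8.63
Net displacement: -19.20 east, -10.61 north. Direction back to start is (19.20, 10.61): bearing = atan2(19.20, 10.61) mod 360° = 61.07° ≈ 061°.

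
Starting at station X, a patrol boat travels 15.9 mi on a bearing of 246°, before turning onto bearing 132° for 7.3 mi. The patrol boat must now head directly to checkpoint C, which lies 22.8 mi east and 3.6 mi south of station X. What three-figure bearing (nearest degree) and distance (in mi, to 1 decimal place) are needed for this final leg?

076°, 32.8 mi

Leg 1 (246°, 15.9 mi): east 15.9 sin 246° = -14.53, north 15.9 cos 246° = -6.47
Leg 2 (132°, 7.3 mi): east 7.3 sin 132° = 5.42, north 7.3 cos 132° = -4.88
Current position: (-9.10, -11.35). Target: (22.8, -3.6). Remaining: Δeast = 31.90, Δnorth = 7.75.
Bearing = atan2(31.90, 7.75) mod 360° = 76.34°; distance = √((31.90)² + (7.75)²) = 32.829 mi.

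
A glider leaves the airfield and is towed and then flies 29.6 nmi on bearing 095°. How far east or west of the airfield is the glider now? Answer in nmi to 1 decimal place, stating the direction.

Leg 1 (095°, 29.6 nmi): east 29.6 sin 95° = 29.49, north 29.6 cos 95° = -2.58
Net east component: 29.49 nmi.

29.5 nmi east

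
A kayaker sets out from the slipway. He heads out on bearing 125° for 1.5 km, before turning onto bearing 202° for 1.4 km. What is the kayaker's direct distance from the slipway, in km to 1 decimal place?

2.3 km

Leg 1 (125°, 1.5 km): east 1.5 sin 125° = 1.23, north 1.5 cos 125° = -0.86
Leg 2 (202°, 1.4 km): east 1.4 sin 202° = -0.52, north 1.4 cos 202° = -1.30
Net: 0.70 east, -2.16 north. Distance = √((0.70)² + (-2.16)²) = 2.270 km.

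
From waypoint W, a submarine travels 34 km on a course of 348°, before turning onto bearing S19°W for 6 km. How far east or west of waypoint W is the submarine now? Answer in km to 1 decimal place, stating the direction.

9.0 km west

Leg 1 (348°, 34 km): east 34 sin 348° = -7.07, north 34 cos 348° = 33.26
Leg 2 (S19°W, 6 km): east 6 sin 199° = -1.95, north 6 cos 199° = -5.67
Net east component: -9.02 km.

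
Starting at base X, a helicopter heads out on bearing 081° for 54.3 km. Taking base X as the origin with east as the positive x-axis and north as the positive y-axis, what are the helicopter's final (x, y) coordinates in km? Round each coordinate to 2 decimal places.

(53.63, 8.49)

Leg 1 (081°, 54.3 km): east 54.3 sin 81° = 53.63, north 54.3 cos 81° = 8.49
Summing: 53.63 km east, 8.49 km north → (53.63, 8.49).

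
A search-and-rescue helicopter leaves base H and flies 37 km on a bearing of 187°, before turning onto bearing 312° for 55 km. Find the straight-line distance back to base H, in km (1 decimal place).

45.4 km

Leg 1 (187°, 37 km): east 37 sin 187° = -4.51, north 37 cos 187° = -36.72
Leg 2 (312°, 55 km): east 55 sin 312° = -40.87, north 55 cos 312° = 36.80
Net: -45.38 east, 0.08 north. Distance = √((-45.38)² + (0.08)²) = 45.382 km.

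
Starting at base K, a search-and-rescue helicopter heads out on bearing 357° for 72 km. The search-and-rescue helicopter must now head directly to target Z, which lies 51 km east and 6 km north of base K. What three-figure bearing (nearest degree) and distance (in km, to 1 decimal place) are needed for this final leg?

140°, 85.7 km

Leg 1 (357°, 72 km): east 72 sin 357° = -3.77, north 72 cos 357° = 71.90
Current position: (-3.77, 71.90). Target: (51, 6). Remaining: Δeast = 54.77, Δnorth = -65.90.
Bearing = atan2(54.77, -65.90) mod 360° = 140.27°; distance = √((54.77)² + (-65.90)²) = 85.689 km.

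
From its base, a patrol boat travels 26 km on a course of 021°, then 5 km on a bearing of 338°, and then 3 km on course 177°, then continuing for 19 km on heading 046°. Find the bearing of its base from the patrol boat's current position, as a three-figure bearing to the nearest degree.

209°

Leg 1 (021°, 26 km): east 26 sin 21° = 9.32, north 26 cos 21° = 24.27
Leg 2 (338°, 5 km): east 5 sin 338° = -1.87, north 5 cos 338° = 4.64
Leg 3 (177°, 3 km): east 3 sin 177° = 0.16, north 3 cos 177° = -3.00
Leg 4 (046°, 19 km): east 19 sin 46° = 13.67, north 19 cos 46° = 13.20
Net displacement: 21.27 east, 39.11 north. Direction back to start is (-21.27, -39.11): bearing = atan2(-21.27, -39.11) mod 360° = 208.54° ≈ 209°.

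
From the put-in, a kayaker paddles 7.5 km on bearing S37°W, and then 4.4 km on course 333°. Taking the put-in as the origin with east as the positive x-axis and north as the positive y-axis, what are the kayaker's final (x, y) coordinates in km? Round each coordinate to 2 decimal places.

(-6.51, -2.07)

Leg 1 (S37°W, 7.5 km): east 7.5 sin 217° = -4.51, north 7.5 cos 217° = -5.99
Leg 2 (333°, 4.4 km): east 4.4 sin 333° = -2.00, north 4.4 cos 333° = 3.92
Summing: -6.51 km east, -2.07 km north → (-6.51, -2.07).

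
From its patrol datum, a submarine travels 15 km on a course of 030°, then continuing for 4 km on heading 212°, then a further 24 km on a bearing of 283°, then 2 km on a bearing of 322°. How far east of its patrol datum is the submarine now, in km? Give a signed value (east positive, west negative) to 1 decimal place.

-19.2 km

Leg 1 (030°, 15 km): east 15 sin 30° = 7.50, north 15 cos 30° = 12.99
Leg 2 (212°, 4 km): east 4 sin 212° = -2.12, north 4 cos 212° = -3.39
Leg 3 (283°, 24 km): east 24 sin 283° = -23.38, north 24 cos 283° = 5.40
Leg 4 (322°, 2 km): east 2 sin 322° = -1.23, north 2 cos 322° = 1.58
Net east component: -19.24 km.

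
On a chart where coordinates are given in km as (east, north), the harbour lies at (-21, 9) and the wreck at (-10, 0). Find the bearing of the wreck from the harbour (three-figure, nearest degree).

Δeast = -10 − -21 = 11.00; Δnorth = 0 − 9 = -9.00.
Bearing = atan2(Δeast, Δnorth) mod 360° = 129.29° ≈ 129°.

129°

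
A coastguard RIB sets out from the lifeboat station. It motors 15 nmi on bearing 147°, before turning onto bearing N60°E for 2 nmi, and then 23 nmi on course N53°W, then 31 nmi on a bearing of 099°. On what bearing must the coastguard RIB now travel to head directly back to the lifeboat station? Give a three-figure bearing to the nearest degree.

277°

Leg 1 (147°, 15 nmi): east 15 sin 147° = 8.17, north 15 cos 147° = -12.58
Leg 2 (N60°E, 2 nmi): east 2 sin 60° = 1.73, north 2 cos 60° = 1.00
Leg 3 (N53°W, 23 nmi): east 23 sin 307° = -18.37, north 23 cos 307° = 13.84
Leg 4 (099°, 31 nmi): east 31 sin 99° = 30.62, north 31 cos 99° = -4.85
Net displacement: 22.15 east, -2.59 north. Direction back to start is (-22.15, 2.59): bearing = atan2(-22.15, 2.59) mod 360° = 276.66° ≈ 277°.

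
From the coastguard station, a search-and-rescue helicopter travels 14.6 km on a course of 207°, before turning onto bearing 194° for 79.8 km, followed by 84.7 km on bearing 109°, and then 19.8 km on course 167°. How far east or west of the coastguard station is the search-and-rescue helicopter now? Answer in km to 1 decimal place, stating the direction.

58.6 km east

Leg 1 (207°, 14.6 km): east 14.6 sin 207° = -6.63, north 14.6 cos 207° = -13.01
Leg 2 (194°, 79.8 km): east 79.8 sin 194° = -19.31, north 79.8 cos 194° = -77.43
Leg 3 (109°, 84.7 km): east 84.7 sin 109° = 80.09, north 84.7 cos 109° = -27.58
Leg 4 (167°, 19.8 km): east 19.8 sin 167° = 4.45, north 19.8 cos 167° = -19.29
Net east component: 58.61 km.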